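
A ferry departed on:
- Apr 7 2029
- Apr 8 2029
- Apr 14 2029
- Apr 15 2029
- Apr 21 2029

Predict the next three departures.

Apr 22 2029, Apr 28 2029, Apr 29 2029

Gaps: 1, 6, 1, 6 days — not constant, but cyclic with period 2.
The events fall on every Saturday and Sunday.
Next Sunday: Apr 22 2029.
Next Saturday: Apr 28 2029.
Next Sunday: Apr 29 2029.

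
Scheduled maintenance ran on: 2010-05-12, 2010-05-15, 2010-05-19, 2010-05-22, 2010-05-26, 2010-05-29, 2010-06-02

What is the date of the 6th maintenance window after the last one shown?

2010-06-23

The gap pattern 3, 4, 3, 4, 3, 4 repeats every 2 events.
These are the Wednesdays and Saturdays of each week.
The following Saturday is 2010-06-05.
Next Wednesday: 2010-06-09.
Next Saturday: 2010-06-12.
The following Wednesday is 2010-06-16.
Next Saturday: 2010-06-19.
The following Wednesday is 2010-06-23.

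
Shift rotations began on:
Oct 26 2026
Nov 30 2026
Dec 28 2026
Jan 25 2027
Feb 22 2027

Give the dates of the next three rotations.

Mar 29 2027, Apr 26 2027, May 31 2027

Every date is a Monday; gaps 35, 28, 28, 28 days.
Each is the last Monday of its month (at least one falls on the 29th or later, ruling out '4th Monday').
March 2027 ends with Monday Mar 29 2027.
April 2027 ends with Monday Apr 26 2027.
Last Monday of May 2027: May 31 2027.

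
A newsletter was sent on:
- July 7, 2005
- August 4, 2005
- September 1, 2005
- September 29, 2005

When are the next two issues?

October 27, 2005; November 24, 2005

Gaps between consecutive events: 28, 28, 28 days — a constant 28-day interval.
September 29, 2005 + 28 days = October 27, 2005.
October 27, 2005 + 28 days = November 24, 2005.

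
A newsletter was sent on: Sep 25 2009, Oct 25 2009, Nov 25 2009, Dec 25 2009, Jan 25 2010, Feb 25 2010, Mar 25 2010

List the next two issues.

Gaps: 30, 31, 30, 31, 31, 28 days — not constant. Every event is on the 25th of the month.
Pattern: the 25th of each month.
April 2010: Apr 25 2010.
May 2010: May 25 2010.

Apr 25 2010, May 25 2010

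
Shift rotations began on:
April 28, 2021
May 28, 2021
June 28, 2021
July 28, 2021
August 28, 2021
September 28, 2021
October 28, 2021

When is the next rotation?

November 28, 2021

Each date is the 28th; the gaps (30, 31, 30, 31, 31, 30) track the month lengths.
The rule is the 28th of each month.
Next: November 2021 → November 28, 2021.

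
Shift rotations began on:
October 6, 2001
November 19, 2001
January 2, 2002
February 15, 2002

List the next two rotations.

March 31, 2002; May 14, 2002

Gaps between consecutive events: 44, 44, 44 days — a constant 44-day interval.
February 15, 2002 + 44 days = March 31, 2002.
March 31, 2002 + 44 days = May 14, 2002.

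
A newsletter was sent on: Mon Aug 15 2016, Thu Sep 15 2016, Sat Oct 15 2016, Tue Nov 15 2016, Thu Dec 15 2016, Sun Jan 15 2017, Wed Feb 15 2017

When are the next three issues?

The day-of-month is always 15 (31, 30, 31, 30, 31, 31 days between events).
So this recurs on the 15th of each month.
March 2017: Wed Mar 15 2017.
Next: April 2017 → Sat Apr 15 2017.
Next: May 2017 → Mon May 15 2017.

Wed Mar 15 2017, Sat Apr 15 2017, Mon May 15 2017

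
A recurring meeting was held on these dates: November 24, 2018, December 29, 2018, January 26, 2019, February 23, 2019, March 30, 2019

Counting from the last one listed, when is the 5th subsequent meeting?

These are Saturdays with 35, 28, 28, 35-day gaps.
Each is the final Saturday of its month — December 29, 2018 is past the 28th, so '4th Saturday' doesn't fit.
April 2019 ends with Saturday April 27, 2019.
Last Saturday of May 2019: May 25, 2019.
Last Saturday of June 2019: June 29, 2019.
July 2019 ends with Saturday July 27, 2019.
Last Saturday of August 2019: August 31, 2019.

August 31, 2019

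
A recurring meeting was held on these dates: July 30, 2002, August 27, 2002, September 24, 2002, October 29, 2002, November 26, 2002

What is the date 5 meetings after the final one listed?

These are Tuesdays with 28, 28, 35, 28-day gaps.
Each is the final Tuesday of its month — July 30, 2002 is past the 28th, so '4th Tuesday' doesn't fit.
Last Tuesday of December 2002: December 31, 2002.
January 2003 ends with Tuesday January 28, 2003.
Last Tuesday of February 2003: February 25, 2003.
Last Tuesday of March 2003: March 25, 2003.
April 2003 ends with Tuesday April 29, 2003.

April 29, 2003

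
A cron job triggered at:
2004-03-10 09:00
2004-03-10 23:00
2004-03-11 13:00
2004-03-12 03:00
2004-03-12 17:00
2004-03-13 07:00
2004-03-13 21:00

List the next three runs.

The interval is a steady 14 hours (14, 14, 14, 14, 14, 14).
2004-03-13 21:00 + 14 h = 2004-03-14 11:00.
2004-03-14 11:00 + 14 h = 2004-03-15 01:00.
2004-03-15 01:00 + 14 h = 2004-03-15 15:00.

2004-03-14 11:00, 2004-03-15 01:00, 2004-03-15 15:00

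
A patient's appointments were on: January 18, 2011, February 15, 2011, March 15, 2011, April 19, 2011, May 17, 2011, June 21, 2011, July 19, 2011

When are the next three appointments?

These are Tuesdays at 28- or 35-day spacing (28, 28, 35, 28, 35, 28).
The pattern: 3rd Tuesday of the month.
August 2011 — 3rd Tuesday is August 16, 2011.
3rd Tuesday of September 2011: September 20, 2011.
October 2011 — 3rd Tuesday is October 18, 2011.

August 16, 2011; September 20, 2011; October 18, 2011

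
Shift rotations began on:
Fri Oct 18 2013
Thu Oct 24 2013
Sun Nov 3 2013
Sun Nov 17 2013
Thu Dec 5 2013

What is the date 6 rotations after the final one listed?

Intervals are 6, 10, 14, 18 days — an arithmetic progression with common difference 4.
Next gap: 22 days. Thu Dec 5 2013 + 22 days = Fri Dec 27 2013.
Next gap: 26 days. Fri Dec 27 2013 + 26 days = Wed Jan 22 2014.
Next gap: 30 days. Wed Jan 22 2014 + 30 days = Fri Feb 21 2014.
Next gap: 34 days. Fri Feb 21 2014 + 34 days = Thu Mar 27 2014.
Next gap: 38 days. Thu Mar 27 2014 + 38 days = Sun May 4 2014.
Next gap: 42 days. Sun May 4 2014 + 42 days = Sun Jun 15 2014.

Sun Jun 15 2014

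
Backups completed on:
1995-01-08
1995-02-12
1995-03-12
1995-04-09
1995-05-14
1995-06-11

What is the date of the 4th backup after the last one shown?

All dates are Sundays, 35, 28, 28, 35, 28 days apart.
Specifically, the 2nd Sunday of each month.
July 1995 — 2nd Sunday is 1995-07-09.
August 1995 — 2nd Sunday is 1995-08-13.
September 1995 — 2nd Sunday is 1995-09-10.
October 1995 — 2nd Sunday is 1995-10-08.

1995-10-08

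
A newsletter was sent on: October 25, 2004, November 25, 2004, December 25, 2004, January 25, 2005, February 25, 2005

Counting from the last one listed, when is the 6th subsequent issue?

Gaps: 31, 30, 31, 31 days — not constant. Every event is on the 25th of the month.
Pattern: the 25th of each month.
Next: March 2005 → March 25, 2005.
April 2005: April 25, 2005.
May 2005: May 25, 2005.
June 2005: June 25, 2005.
July 2005: July 25, 2005.
Next: August 2005 → August 25, 2005.

August 25, 2005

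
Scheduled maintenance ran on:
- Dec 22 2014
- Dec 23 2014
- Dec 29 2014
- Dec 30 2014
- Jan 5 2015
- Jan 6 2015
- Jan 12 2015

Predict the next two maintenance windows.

Jan 13 2015, Jan 19 2015

Gaps: 1, 6, 1, 6, 1, 6 days — not constant, but cyclic with period 2.
The events fall on every Monday and Tuesday.
The following Tuesday is Jan 13 2015.
Next Monday: Jan 19 2015.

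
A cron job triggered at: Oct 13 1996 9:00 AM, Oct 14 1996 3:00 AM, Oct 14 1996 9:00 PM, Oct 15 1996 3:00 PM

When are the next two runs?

Spacing: 18, 18, 18 h — constant 18 h.
Oct 15 1996 3:00 PM + 18 h = Oct 16 1996 9:00 AM.
Oct 16 1996 9:00 AM + 18 h = Oct 17 1996 3:00 AM.

Oct 16 1996 9:00 AM, Oct 17 1996 3:00 AM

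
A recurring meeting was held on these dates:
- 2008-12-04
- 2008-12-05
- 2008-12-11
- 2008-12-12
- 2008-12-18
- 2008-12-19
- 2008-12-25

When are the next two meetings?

The gap pattern 1, 6, 1, 6, 1, 6 repeats every 2 events.
These are the Thursdays and Fridays of each week.
Next Friday: 2008-12-26.
Next Thursday: 2009-01-01.

2008-12-26, 2009-01-01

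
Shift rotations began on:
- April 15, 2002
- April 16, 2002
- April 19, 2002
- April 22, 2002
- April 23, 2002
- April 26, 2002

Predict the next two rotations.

April 29, 2002; April 30, 2002

Gaps: 1, 3, 3, 1, 3 days — not constant, but cyclic with period 3.
The events fall on every Monday, Tuesday and Friday.
The following Monday is April 29, 2002.
Next Tuesday: April 30, 2002.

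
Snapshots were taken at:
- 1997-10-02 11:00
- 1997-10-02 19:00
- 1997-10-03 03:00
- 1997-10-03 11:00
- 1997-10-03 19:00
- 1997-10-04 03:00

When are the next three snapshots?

1997-10-04 11:00, 1997-10-04 19:00, 1997-10-05 03:00

The interval is a steady 8 hours (8, 8, 8, 8, 8).
1997-10-04 03:00 + 8 h = 1997-10-04 11:00.
1997-10-04 11:00 + 8 h = 1997-10-04 19:00.
1997-10-04 19:00 + 8 h = 1997-10-05 03:00.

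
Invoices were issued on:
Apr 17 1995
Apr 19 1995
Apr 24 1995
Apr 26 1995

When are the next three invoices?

Every event lands on a Monday or Wednesday (gaps cycle 2, 5, 2).
So the schedule is: every Monday and Wednesday.
Next Monday: May 1 1995.
The following Wednesday is May 3 1995.
The following Monday is May 8 1995.

May 1 1995, May 3 1995, May 8 1995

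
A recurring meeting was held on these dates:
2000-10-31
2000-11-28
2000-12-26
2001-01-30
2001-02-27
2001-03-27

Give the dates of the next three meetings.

2001-04-24, 2001-05-29, 2001-06-26

These are Tuesdays with 28, 28, 35, 28, 28-day gaps.
Each is the final Tuesday of its month — 2000-10-31 is past the 28th, so '4th Tuesday' doesn't fit.
Last Tuesday of April 2001: 2001-04-24.
Last Tuesday of May 2001: 2001-05-29.
June 2001 ends with Tuesday 2001-06-26.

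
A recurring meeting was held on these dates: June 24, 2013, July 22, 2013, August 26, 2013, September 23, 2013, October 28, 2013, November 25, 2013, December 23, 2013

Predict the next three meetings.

January 27, 2014; February 24, 2014; March 24, 2014

These are Mondays at 28- or 35-day spacing (28, 35, 28, 35, 28, 28).
The pattern: 4th Monday of the month.
4th Monday of January 2014: January 27, 2014.
February 2014 — 4th Monday is February 24, 2014.
March 2014 — 4th Monday is March 24, 2014.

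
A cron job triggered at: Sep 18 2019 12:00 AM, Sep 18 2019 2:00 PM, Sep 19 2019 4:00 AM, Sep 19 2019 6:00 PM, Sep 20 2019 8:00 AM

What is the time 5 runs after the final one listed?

Gaps: 14, 14, 14, 14 hours — each event is 14 hours after the previous one.
Sep 20 2019 8:00 AM + 14 h = Sep 20 2019 10:00 PM.
Sep 20 2019 10:00 PM + 14 h = Sep 21 2019 12:00 PM.
Sep 21 2019 12:00 PM + 14 h = Sep 22 2019 2:00 AM.
Sep 22 2019 2:00 AM + 14 h = Sep 22 2019 4:00 PM.
Sep 22 2019 4:00 PM + 14 h = Sep 23 2019 6:00 AM.

Sep 23 2019 6:00 AM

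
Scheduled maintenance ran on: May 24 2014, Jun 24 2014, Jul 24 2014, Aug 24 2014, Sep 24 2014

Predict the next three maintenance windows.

Oct 24 2014, Nov 24 2014, Dec 24 2014

The day-of-month is always 24 (31, 30, 31, 31 days between events).
So this recurs on the 24th of each month.
Next: October 2014 → Oct 24 2014.
November 2014: Nov 24 2014.
Next: December 2014 → Dec 24 2014.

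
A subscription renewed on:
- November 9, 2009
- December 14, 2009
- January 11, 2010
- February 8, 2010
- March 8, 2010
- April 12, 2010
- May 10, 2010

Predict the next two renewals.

June 14, 2010; July 12, 2010

All dates are Mondays, 35, 28, 28, 28, 35, 28 days apart.
Specifically, the 2nd Monday of each month.
June 2010 — 2nd Monday is June 14, 2010.
July 2010 — 2nd Monday is July 12, 2010.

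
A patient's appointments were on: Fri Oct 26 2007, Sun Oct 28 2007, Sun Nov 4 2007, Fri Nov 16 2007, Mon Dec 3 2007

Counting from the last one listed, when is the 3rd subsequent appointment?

Fri Feb 22 2008

Intervals are 2, 7, 12, 17 days — an arithmetic progression with common difference 5.
Next gap: 22 days. Mon Dec 3 2007 + 22 days = Tue Dec 25 2007.
Next gap: 27 days. Tue Dec 25 2007 + 27 days = Mon Jan 21 2008.
Next gap: 32 days. Mon Jan 21 2008 + 32 days = Fri Feb 22 2008.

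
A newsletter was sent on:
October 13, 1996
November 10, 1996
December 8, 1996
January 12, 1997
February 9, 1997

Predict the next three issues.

March 9, 1997; April 13, 1997; May 11, 1997

Gaps: 28, 28, 35, 28 days — a mix of 28 and 35. Every date is a Sunday.
Each is the 2nd Sunday of its month.
March 1997 — 2nd Sunday is March 9, 1997.
2nd Sunday of April 1997: April 13, 1997.
May 1997 — 2nd Sunday is May 11, 1997.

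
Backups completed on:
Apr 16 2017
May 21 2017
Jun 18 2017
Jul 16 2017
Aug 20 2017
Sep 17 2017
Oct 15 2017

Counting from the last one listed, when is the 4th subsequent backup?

Feb 18 2018

All dates are Sundays, 35, 28, 28, 35, 28, 28 days apart.
Specifically, the 3rd Sunday of each month.
November 2017 — 3rd Sunday is Nov 19 2017.
3rd Sunday of December 2017: Dec 17 2017.
3rd Sunday of January 2018: Jan 21 2018.
February 2018 — 3rd Sunday is Feb 18 2018.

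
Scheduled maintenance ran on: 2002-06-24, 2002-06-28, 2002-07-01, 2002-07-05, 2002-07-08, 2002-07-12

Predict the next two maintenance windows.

2002-07-15, 2002-07-19

Gaps: 4, 3, 4, 3, 4 days — not constant, but cyclic with period 2.
The events fall on every Monday and Friday.
The following Monday is 2002-07-15.
The following Friday is 2002-07-19.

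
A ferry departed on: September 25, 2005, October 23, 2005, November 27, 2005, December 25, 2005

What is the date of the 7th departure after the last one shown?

July 23, 2006

These are Sundays at 28- or 35-day spacing (28, 35, 28).
The pattern: 4th Sunday of the month.
4th Sunday of January 2006: January 22, 2006.
4th Sunday of February 2006: February 26, 2006.
4th Sunday of March 2006: March 26, 2006.
April 2006 — 4th Sunday is April 23, 2006.
4th Sunday of May 2006: May 28, 2006.
4th Sunday of June 2006: June 25, 2006.
4th Sunday of July 2006: July 23, 2006.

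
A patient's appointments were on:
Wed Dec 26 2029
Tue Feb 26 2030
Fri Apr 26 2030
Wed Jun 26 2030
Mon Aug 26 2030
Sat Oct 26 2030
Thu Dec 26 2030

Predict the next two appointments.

Gaps: 62, 59, 61, 61, 61, 61 days — not constant. Every event is on the 26th of the month.
Pattern: the 26th of every 2 months.
Next: February 2031 → Wed Feb 26 2031.
April 2031: Sat Apr 26 2031.

Wed Feb 26 2031, Sat Apr 26 2031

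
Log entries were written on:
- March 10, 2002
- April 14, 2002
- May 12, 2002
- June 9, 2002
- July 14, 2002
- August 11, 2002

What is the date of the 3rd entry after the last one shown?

November 10, 2002

All dates are Sundays, 35, 28, 28, 35, 28 days apart.
Specifically, the 2nd Sunday of each month.
September 2002 — 2nd Sunday is September 8, 2002.
2nd Sunday of October 2002: October 13, 2002.
2nd Sunday of November 2002: November 10, 2002.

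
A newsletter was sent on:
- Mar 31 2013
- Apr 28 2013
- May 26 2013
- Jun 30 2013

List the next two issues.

These are Sundays with 28, 28, 35-day gaps.
Each is the final Sunday of its month — Mar 31 2013 is past the 28th, so '4th Sunday' doesn't fit.
July 2013 ends with Sunday Jul 28 2013.
August 2013 ends with Sunday Aug 25 2013.

Jul 28 2013, Aug 25 2013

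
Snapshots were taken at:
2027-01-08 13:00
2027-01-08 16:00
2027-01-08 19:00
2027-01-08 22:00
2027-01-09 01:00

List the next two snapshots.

2027-01-09 04:00, 2027-01-09 07:00

Spacing: 3, 3, 3, 3 h — constant 3 h.
2027-01-09 01:00 + 3 h = 2027-01-09 04:00.
2027-01-09 04:00 + 3 h = 2027-01-09 07:00.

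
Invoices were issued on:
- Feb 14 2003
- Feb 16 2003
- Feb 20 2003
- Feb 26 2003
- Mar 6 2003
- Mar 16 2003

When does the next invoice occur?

The spacing grows by 2 each time: 2, 4, 6, 8, 10 days.
Next gap: 12 days. Mar 16 2003 + 12 days = Mar 28 2003.

Mar 28 2003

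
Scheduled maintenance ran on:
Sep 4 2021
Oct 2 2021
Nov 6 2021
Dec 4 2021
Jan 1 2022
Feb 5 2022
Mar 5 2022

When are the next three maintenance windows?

Apr 2 2022, May 7 2022, Jun 4 2022

These are Saturdays at 28- or 35-day spacing (28, 35, 28, 28, 35, 28).
The pattern: 1st Saturday of the month.
April 2022 — 1st Saturday is Apr 2 2022.
May 2022 — 1st Saturday is May 7 2022.
June 2022 — 1st Saturday is Jun 4 2022.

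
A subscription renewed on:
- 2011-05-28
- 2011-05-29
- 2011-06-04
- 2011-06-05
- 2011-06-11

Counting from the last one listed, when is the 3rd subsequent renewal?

2011-06-19

Every event lands on a Saturday or Sunday (gaps cycle 1, 6, 1, 6).
So the schedule is: every Saturday and Sunday.
Next Sunday: 2011-06-12.
The following Saturday is 2011-06-18.
Next Sunday: 2011-06-19.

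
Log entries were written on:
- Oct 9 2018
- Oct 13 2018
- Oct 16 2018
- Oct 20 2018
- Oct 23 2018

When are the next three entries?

Gaps: 4, 3, 4, 3 days — not constant, but cyclic with period 2.
The events fall on every Tuesday and Saturday.
Next Saturday: Oct 27 2018.
The following Tuesday is Oct 30 2018.
Next Saturday: Nov 3 2018.

Oct 27 2018, Oct 30 2018, Nov 3 2018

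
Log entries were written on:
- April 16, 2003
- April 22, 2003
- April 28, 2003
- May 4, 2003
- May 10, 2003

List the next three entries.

May 16, 2003; May 22, 2003; May 28, 2003

The spacing is 6, 6, 6, 6 days — always 6 days.
May 10, 2003 + 6 days = May 16, 2003.
May 16, 2003 + 6 days = May 22, 2003.
May 22, 2003 + 6 days = May 28, 2003.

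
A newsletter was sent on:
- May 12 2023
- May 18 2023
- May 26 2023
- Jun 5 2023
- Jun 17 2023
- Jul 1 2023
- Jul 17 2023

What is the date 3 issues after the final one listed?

Gaps: 6, 8, 10, 12, 14, 16 days — each gap is 2 larger than the previous one.
Next gap: 18 days. Jul 17 2023 + 18 days = Aug 4 2023.
Next gap: 20 days. Aug 4 2023 + 20 days = Aug 24 2023.
Next gap: 22 days. Aug 24 2023 + 22 days = Sep 15 2023.

Sep 15 2023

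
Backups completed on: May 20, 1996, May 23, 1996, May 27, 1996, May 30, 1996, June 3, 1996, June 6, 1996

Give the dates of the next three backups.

Every event lands on a Monday or Thursday (gaps cycle 3, 4, 3, 4, 3).
So the schedule is: every Monday and Thursday.
The following Monday is June 10, 1996.
The following Thursday is June 13, 1996.
The following Monday is June 17, 1996.

June 10, 1996; June 13, 1996; June 17, 1996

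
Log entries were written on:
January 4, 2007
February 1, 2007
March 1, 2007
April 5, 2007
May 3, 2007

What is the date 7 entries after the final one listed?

Gaps: 28, 28, 35, 28 days — a mix of 28 and 35. Every date is a Thursday.
Each is the 1st Thursday of its month.
1st Thursday of June 2007: June 7, 2007.
July 2007 — 1st Thursday is July 5, 2007.
1st Thursday of August 2007: August 2, 2007.
1st Thursday of September 2007: September 6, 2007.
1st Thursday of October 2007: October 4, 2007.
1st Thursday of November 2007: November 1, 2007.
1st Thursday of December 2007: December 6, 2007.

December 6, 2007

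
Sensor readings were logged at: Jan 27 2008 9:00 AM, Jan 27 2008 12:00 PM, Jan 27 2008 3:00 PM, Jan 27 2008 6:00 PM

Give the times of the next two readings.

The interval is a steady 3 hours (3, 3, 3).
Jan 27 2008 6:00 PM + 3 h = Jan 27 2008 9:00 PM.
Jan 27 2008 9:00 PM + 3 h = Jan 28 2008 12:00 AM.

Jan 27 2008 9:00 PM, Jan 28 2008 12:00 AM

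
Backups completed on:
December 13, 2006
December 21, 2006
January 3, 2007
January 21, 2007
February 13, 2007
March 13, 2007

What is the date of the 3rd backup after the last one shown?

The spacing grows by 5 each time: 8, 13, 18, 23, 28 days.
Next gap: 33 days. March 13, 2007 + 33 days = April 15, 2007.
Next gap: 38 days. April 15, 2007 + 38 days = May 23, 2007.
Next gap: 43 days. May 23, 2007 + 43 days = July 5, 2007.

July 5, 2007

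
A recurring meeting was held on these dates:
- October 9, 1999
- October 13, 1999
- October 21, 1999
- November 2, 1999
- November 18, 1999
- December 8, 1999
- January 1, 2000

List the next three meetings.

January 29, 2000; March 1, 2000; April 6, 2000

Intervals are 4, 8, 12, 16, 20, 24 days — an arithmetic progression with common difference 4.
Next gap: 28 days. January 1, 2000 + 28 days = January 29, 2000.
Next gap: 32 days. January 29, 2000 + 32 days = March 1, 2000.
Next gap: 36 days. March 1, 2000 + 36 days = April 6, 2000.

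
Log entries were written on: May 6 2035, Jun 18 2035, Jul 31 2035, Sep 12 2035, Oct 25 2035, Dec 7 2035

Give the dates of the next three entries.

Jan 19 2036, Mar 2 2036, Apr 14 2036

The spacing is 43, 43, 43, 43, 43 days — always 43 days.
Dec 7 2035 + 43 days = Jan 19 2036.
Jan 19 2036 + 43 days = Mar 2 2036.
Mar 2 2036 + 43 days = Apr 14 2036.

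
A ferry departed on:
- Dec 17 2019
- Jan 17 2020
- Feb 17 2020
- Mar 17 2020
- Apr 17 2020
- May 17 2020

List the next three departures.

Jun 17 2020, Jul 17 2020, Aug 17 2020

Gaps: 31, 31, 29, 31, 30 days — not constant. Every event is on the 17th of the month.
Pattern: the 17th of each month.
June 2020: Jun 17 2020.
Next: July 2020 → Jul 17 2020.
August 2020: Aug 17 2020.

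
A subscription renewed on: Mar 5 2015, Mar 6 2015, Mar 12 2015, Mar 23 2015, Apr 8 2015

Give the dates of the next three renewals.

Apr 29 2015, May 25 2015, Jun 25 2015

Gaps: 1, 6, 11, 16 days — each gap is 5 larger than the previous one.
Next gap: 21 days. Apr 8 2015 + 21 days = Apr 29 2015.
Next gap: 26 days. Apr 29 2015 + 26 days = May 25 2015.
Next gap: 31 days. May 25 2015 + 31 days = Jun 25 2015.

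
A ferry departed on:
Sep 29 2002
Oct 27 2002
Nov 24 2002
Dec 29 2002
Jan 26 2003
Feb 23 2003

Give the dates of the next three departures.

Mar 30 2003, Apr 27 2003, May 25 2003

These are Sundays with 28, 28, 35, 28, 28-day gaps.
Each is the final Sunday of its month — Sep 29 2002 is past the 28th, so '4th Sunday' doesn't fit.
Last Sunday of March 2003: Mar 30 2003.
April 2003 ends with Sunday Apr 27 2003.
May 2003 ends with Sunday May 25 2003.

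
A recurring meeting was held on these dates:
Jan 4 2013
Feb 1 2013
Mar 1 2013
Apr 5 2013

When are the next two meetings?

These are Fridays at 28- or 35-day spacing (28, 28, 35).
The pattern: 1st Friday of the month.
1st Friday of May 2013: May 3 2013.
1st Friday of June 2013: Jun 7 2013.

May 3 2013, Jun 7 2013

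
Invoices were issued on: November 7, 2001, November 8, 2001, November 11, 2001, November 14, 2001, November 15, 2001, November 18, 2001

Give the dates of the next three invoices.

The gap pattern 1, 3, 3, 1, 3 repeats every 3 events.
These are the Wednesdays, Thursdays and Sundays of each week.
Next Wednesday: November 21, 2001.
Next Thursday: November 22, 2001.
Next Sunday: November 25, 2001.

November 21, 2001; November 22, 2001; November 25, 2001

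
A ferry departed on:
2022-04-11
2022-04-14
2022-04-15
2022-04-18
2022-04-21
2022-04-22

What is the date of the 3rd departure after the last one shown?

2022-04-29

The gap pattern 3, 1, 3, 3, 1 repeats every 3 events.
These are the Mondays, Thursdays and Fridays of each week.
Next Monday: 2022-04-25.
Next Thursday: 2022-04-28.
The following Friday is 2022-04-29.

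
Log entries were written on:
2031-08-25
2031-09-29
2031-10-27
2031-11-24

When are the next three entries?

All Mondays; the gaps (35, 28, 28) vary with month length.
This is the last Monday of each month.
Last Monday of December 2031: 2031-12-29.
Last Monday of January 2032: 2032-01-26.
Last Monday of February 2032: 2032-02-23.

2031-12-29, 2032-01-26, 2032-02-23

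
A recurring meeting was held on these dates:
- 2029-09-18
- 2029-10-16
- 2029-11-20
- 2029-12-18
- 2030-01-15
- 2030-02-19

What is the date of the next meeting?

2030-03-19

All dates are Tuesdays, 28, 35, 28, 28, 35 days apart.
Specifically, the 3rd Tuesday of each month.
March 2030 — 3rd Tuesday is 2030-03-19.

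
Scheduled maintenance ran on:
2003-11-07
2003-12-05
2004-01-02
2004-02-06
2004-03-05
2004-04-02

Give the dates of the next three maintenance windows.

2004-05-07, 2004-06-04, 2004-07-02

Gaps: 28, 28, 35, 28, 28 days — a mix of 28 and 35. Every date is a Friday.
Each is the 1st Friday of its month.
May 2004 — 1st Friday is 2004-05-07.
June 2004 — 1st Friday is 2004-06-04.
1st Friday of July 2004: 2004-07-02.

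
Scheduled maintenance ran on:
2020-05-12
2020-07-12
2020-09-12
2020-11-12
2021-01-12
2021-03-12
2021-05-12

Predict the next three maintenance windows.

Each date is the 12th; the gaps (61, 62, 61, 61, 59, 61) track the month lengths.
The rule is the 12th of every 2 months.
Next: July 2021 → 2021-07-12.
September 2021: 2021-09-12.
Next: November 2021 → 2021-11-12.

2021-07-12, 2021-09-12, 2021-11-12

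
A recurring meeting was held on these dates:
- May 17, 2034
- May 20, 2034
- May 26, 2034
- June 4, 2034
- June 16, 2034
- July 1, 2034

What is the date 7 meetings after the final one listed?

January 6, 2035

Gaps: 3, 6, 9, 12, 15 days — each gap is 3 larger than the previous one.
Next gap: 18 days. July 1, 2034 + 18 days = July 19, 2034.
Next gap: 21 days. July 19, 2034 + 21 days = August 9, 2034.
Next gap: 24 days. August 9, 2034 + 24 days = September 2, 2034.
Next gap: 27 days. September 2, 2034 + 27 days = September 29, 2034.
Next gap: 30 days. September 29, 2034 + 30 days = October 29, 2034.
Next gap: 33 days. October 29, 2034 + 33 days = December 1, 2034.
Next gap: 36 days. December 1, 2034 + 36 days = January 6, 2035.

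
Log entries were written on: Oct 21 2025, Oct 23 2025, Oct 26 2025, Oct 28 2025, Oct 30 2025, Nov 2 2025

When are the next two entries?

Gaps: 2, 3, 2, 2, 3 days — not constant, but cyclic with period 3.
The events fall on every Tuesday, Thursday and Sunday.
Next Tuesday: Nov 4 2025.
The following Thursday is Nov 6 2025.

Nov 4 2025, Nov 6 2025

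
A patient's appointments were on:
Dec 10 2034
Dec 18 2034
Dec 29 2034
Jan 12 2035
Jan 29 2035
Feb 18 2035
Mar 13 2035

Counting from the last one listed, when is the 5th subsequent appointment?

The spacing grows by 3 each time: 8, 11, 14, 17, 20, 23 days.
Next gap: 26 days. Mar 13 2035 + 26 days = Apr 8 2035.
Next gap: 29 days. Apr 8 2035 + 29 days = May 7 2035.
Next gap: 32 days. May 7 2035 + 32 days = Jun 8 2035.
Next gap: 35 days. Jun 8 2035 + 35 days = Jul 13 2035.
Next gap: 38 days. Jul 13 2035 + 38 days = Aug 20 2035.

Aug 20 2035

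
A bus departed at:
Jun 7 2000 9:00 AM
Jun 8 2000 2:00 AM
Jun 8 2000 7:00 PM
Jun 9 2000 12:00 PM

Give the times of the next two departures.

Spacing: 17, 17, 17 h — constant 17 h.
Jun 9 2000 12:00 PM + 17 h = Jun 10 2000 5:00 AM.
Jun 10 2000 5:00 AM + 17 h = Jun 10 2000 10:00 PM.

Jun 10 2000 5:00 AM, Jun 10 2000 10:00 PM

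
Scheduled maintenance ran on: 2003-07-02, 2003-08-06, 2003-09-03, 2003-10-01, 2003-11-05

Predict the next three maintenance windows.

2003-12-03, 2004-01-07, 2004-02-04

These are Wednesdays at 28- or 35-day spacing (35, 28, 28, 35).
The pattern: 1st Wednesday of the month.
December 2003 — 1st Wednesday is 2003-12-03.
January 2004 — 1st Wednesday is 2004-01-07.
1st Wednesday of February 2004: 2004-02-04.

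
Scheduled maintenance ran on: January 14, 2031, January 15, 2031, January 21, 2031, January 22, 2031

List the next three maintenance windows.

January 28, 2031; January 29, 2031; February 4, 2031

The gap pattern 1, 6, 1 repeats every 2 events.
These are the Tuesdays and Wednesdays of each week.
Next Tuesday: January 28, 2031.
The following Wednesday is January 29, 2031.
The following Tuesday is February 4, 2031.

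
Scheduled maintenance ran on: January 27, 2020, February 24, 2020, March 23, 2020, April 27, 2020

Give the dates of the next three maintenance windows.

May 25, 2020; June 22, 2020; July 27, 2020

Gaps: 28, 28, 35 days — a mix of 28 and 35. Every date is a Monday.
Each is the 4th Monday of its month.
4th Monday of May 2020: May 25, 2020.
4th Monday of June 2020: June 22, 2020.
4th Monday of July 2020: July 27, 2020.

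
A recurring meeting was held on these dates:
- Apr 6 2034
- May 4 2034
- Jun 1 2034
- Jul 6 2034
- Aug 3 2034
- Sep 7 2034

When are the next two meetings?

These are Thursdays at 28- or 35-day spacing (28, 28, 35, 28, 35).
The pattern: 1st Thursday of the month.
October 2034 — 1st Thursday is Oct 5 2034.
1st Thursday of November 2034: Nov 2 2034.

Oct 5 2034, Nov 2 2034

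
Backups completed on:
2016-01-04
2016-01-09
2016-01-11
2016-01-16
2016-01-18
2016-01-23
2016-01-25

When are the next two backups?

The gap pattern 5, 2, 5, 2, 5, 2 repeats every 2 events.
These are the Mondays and Saturdays of each week.
The following Saturday is 2016-01-30.
Next Monday: 2016-02-01.

2016-01-30, 2016-02-01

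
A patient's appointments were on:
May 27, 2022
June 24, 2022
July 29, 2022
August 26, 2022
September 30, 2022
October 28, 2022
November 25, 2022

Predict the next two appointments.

December 30, 2022; January 27, 2023

Every date is a Friday; gaps 28, 35, 28, 35, 28, 28 days.
Each is the last Friday of its month (at least one falls on the 29th or later, ruling out '4th Friday').
Last Friday of December 2022: December 30, 2022.
Last Friday of January 2023: January 27, 2023.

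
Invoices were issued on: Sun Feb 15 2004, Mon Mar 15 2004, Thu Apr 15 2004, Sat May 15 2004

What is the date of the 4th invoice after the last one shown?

Wed Sep 15 2004

Gaps: 29, 31, 30 days — not constant. Every event is on the 15th of the month.
Pattern: the 15th of each month.
Next: June 2004 → Tue Jun 15 2004.
July 2004: Thu Jul 15 2004.
August 2004: Sun Aug 15 2004.
Next: September 2004 → Wed Sep 15 2004.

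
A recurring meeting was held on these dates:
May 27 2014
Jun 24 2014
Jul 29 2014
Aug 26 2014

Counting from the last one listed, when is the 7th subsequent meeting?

Mar 31 2015

These are Tuesdays with 28, 35, 28-day gaps.
Each is the final Tuesday of its month — Jul 29 2014 is past the 28th, so '4th Tuesday' doesn't fit.
September 2014 ends with Tuesday Sep 30 2014.
October 2014 ends with Tuesday Oct 28 2014.
November 2014 ends with Tuesday Nov 25 2014.
December 2014 ends with Tuesday Dec 30 2014.
Last Tuesday of January 2015: Jan 27 2015.
Last Tuesday of February 2015: Feb 24 2015.
Last Tuesday of March 2015: Mar 31 2015.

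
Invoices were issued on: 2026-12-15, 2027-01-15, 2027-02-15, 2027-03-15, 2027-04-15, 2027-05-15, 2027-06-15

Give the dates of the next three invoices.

2027-07-15, 2027-08-15, 2027-09-15

Each date is the 15th; the gaps (31, 31, 28, 31, 30, 31) track the month lengths.
The rule is the 15th of each month.
July 2027: 2027-07-15.
Next: August 2027 → 2027-08-15.
September 2027: 2027-09-15.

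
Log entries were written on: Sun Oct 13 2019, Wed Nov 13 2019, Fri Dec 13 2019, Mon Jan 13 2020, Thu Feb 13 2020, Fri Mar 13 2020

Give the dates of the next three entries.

The day-of-month is always 13 (31, 30, 31, 31, 29 days between events).
So this recurs on the 13th of each month.
Next: April 2020 → Mon Apr 13 2020.
May 2020: Wed May 13 2020.
June 2020: Sat Jun 13 2020.

Mon Apr 13 2020, Wed May 13 2020, Sat Jun 13 2020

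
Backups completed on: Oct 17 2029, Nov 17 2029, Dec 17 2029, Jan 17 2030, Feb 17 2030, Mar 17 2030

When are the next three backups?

Apr 17 2030, May 17 2030, Jun 17 2030

Each date is the 17th; the gaps (31, 30, 31, 31, 28) track the month lengths.
The rule is the 17th of each month.
Next: April 2030 → Apr 17 2030.
May 2030: May 17 2030.
Next: June 2030 → Jun 17 2030.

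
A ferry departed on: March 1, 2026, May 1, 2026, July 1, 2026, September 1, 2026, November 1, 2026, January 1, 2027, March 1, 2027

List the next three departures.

The day-of-month is always 1 (61, 61, 62, 61, 61, 59 days between events).
So this recurs on the 1st of every 2 months.
May 2027: May 1, 2027.
July 2027: July 1, 2027.
September 2027: September 1, 2027.

May 1, 2027; July 1, 2027; September 1, 2027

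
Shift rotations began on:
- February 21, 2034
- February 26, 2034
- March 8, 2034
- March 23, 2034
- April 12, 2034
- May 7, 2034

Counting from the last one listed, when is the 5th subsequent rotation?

November 23, 2034

The spacing grows by 5 each time: 5, 10, 15, 20, 25 days.
Next gap: 30 days. May 7, 2034 + 30 days = June 6, 2034.
Next gap: 35 days. June 6, 2034 + 35 days = July 11, 2034.
Next gap: 40 days. July 11, 2034 + 40 days = August 20, 2034.
Next gap: 45 days. August 20, 2034 + 45 days = October 4, 2034.
Next gap: 50 days. October 4, 2034 + 50 days = November 23, 2034.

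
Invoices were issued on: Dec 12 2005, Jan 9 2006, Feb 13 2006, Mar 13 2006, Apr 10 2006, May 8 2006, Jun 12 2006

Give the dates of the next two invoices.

Gaps: 28, 35, 28, 28, 28, 35 days — a mix of 28 and 35. Every date is a Monday.
Each is the 2nd Monday of its month.
July 2006 — 2nd Monday is Jul 10 2006.
2nd Monday of August 2006: Aug 14 2006.

Jul 10 2006, Aug 14 2006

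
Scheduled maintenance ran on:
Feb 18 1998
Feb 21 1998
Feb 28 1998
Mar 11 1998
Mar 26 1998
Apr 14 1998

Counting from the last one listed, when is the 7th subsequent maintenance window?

Dec 15 1998

Gaps: 3, 7, 11, 15, 19 days — each gap is 4 larger than the previous one.
Next gap: 23 days. Apr 14 1998 + 23 days = May 7 1998.
Next gap: 27 days. May 7 1998 + 27 days = Jun 3 1998.
Next gap: 31 days. Jun 3 1998 + 31 days = Jul 4 1998.
Next gap: 35 days. Jul 4 1998 + 35 days = Aug 8 1998.
Next gap: 39 days. Aug 8 1998 + 39 days = Sep 16 1998.
Next gap: 43 days. Sep 16 1998 + 43 days = Oct 29 1998.
Next gap: 47 days. Oct 29 1998 + 47 days = Dec 15 1998.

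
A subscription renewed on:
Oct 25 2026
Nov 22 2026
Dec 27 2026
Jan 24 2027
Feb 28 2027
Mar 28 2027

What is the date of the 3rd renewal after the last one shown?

These are Sundays at 28- or 35-day spacing (28, 35, 28, 35, 28).
The pattern: 4th Sunday of the month.
April 2027 — 4th Sunday is Apr 25 2027.
4th Sunday of May 2027: May 23 2027.
4th Sunday of June 2027: Jun 27 2027.

Jun 27 2027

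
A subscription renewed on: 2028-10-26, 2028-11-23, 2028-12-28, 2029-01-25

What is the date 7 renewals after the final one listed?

2029-08-23

These are Thursdays at 28- or 35-day spacing (28, 35, 28).
The pattern: 4th Thursday of the month.
February 2029 — 4th Thursday is 2029-02-22.
4th Thursday of March 2029: 2029-03-22.
April 2029 — 4th Thursday is 2029-04-26.
4th Thursday of May 2029: 2029-05-24.
June 2029 — 4th Thursday is 2029-06-28.
4th Thursday of July 2029: 2029-07-26.
August 2029 — 4th Thursday is 2029-08-23.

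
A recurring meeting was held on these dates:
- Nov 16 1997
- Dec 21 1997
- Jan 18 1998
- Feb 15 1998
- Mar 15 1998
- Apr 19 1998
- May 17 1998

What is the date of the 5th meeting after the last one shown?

Oct 18 1998

Gaps: 35, 28, 28, 28, 35, 28 days — a mix of 28 and 35. Every date is a Sunday.
Each is the 3rd Sunday of its month.
3rd Sunday of June 1998: Jun 21 1998.
July 1998 — 3rd Sunday is Jul 19 1998.
3rd Sunday of August 1998: Aug 16 1998.
September 1998 — 3rd Sunday is Sep 20 1998.
October 1998 — 3rd Sunday is Oct 18 1998.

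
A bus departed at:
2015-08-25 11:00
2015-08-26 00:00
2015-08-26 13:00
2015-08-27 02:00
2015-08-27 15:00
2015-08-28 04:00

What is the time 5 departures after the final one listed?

2015-08-30 21:00

The interval is a steady 13 hours (13, 13, 13, 13, 13).
2015-08-28 04:00 + 13 h = 2015-08-28 17:00.
2015-08-28 17:00 + 13 h = 2015-08-29 06:00.
2015-08-29 06:00 + 13 h = 2015-08-29 19:00.
2015-08-29 19:00 + 13 h = 2015-08-30 08:00.
2015-08-30 08:00 + 13 h = 2015-08-30 21:00.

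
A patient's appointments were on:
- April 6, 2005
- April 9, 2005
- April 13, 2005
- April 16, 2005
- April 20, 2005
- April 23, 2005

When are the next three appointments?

April 27, 2005; April 30, 2005; May 4, 2005

Every event lands on a Wednesday or Saturday (gaps cycle 3, 4, 3, 4, 3).
So the schedule is: every Wednesday and Saturday.
Next Wednesday: April 27, 2005.
The following Saturday is April 30, 2005.
The following Wednesday is May 4, 2005.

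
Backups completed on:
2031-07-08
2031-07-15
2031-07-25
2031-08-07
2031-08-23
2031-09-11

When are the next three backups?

Gaps: 7, 10, 13, 16, 19 days — each gap is 3 larger than the previous one.
Next gap: 22 days. 2031-09-11 + 22 days = 2031-10-03.
Next gap: 25 days. 2031-10-03 + 25 days = 2031-10-28.
Next gap: 28 days. 2031-10-28 + 28 days = 2031-11-25.

2031-10-03, 2031-10-28, 2031-11-25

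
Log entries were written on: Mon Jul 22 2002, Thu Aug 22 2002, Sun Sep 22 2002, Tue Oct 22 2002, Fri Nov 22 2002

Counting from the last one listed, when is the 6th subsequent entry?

Thu May 22 2003

The day-of-month is always 22 (31, 31, 30, 31 days between events).
So this recurs on the 22nd of each month.
December 2002: Sun Dec 22 2002.
Next: January 2003 → Wed Jan 22 2003.
February 2003: Sat Feb 22 2003.
Next: March 2003 → Sat Mar 22 2003.
April 2003: Tue Apr 22 2003.
May 2003: Thu May 22 2003.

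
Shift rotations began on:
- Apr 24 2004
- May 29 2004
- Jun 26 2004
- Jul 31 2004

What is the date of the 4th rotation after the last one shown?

All Saturdays; the gaps (35, 28, 35) vary with month length.
This is the last Saturday of each month.
August 2004 ends with Saturday Aug 28 2004.
Last Saturday of September 2004: Sep 25 2004.
October 2004 ends with Saturday Oct 30 2004.
November 2004 ends with Saturday Nov 27 2004.

Nov 27 2004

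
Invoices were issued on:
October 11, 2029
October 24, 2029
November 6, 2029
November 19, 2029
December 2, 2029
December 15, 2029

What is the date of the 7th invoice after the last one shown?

Gaps between consecutive events: 13, 13, 13, 13, 13 days — a constant 13-day interval.
December 15, 2029 + 13 days = December 28, 2029.
December 28, 2029 + 13 days = January 10, 2030.
January 10, 2030 + 13 days = January 23, 2030.
January 23, 2030 + 13 days = February 5, 2030.
February 5, 2030 + 13 days = February 18, 2030.
February 18, 2030 + 13 days = March 3, 2030.
March 3, 2030 + 13 days = March 16, 2030.

March 16, 2030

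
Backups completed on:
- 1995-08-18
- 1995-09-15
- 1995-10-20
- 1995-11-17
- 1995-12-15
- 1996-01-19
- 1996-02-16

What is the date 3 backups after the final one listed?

1996-05-17

These are Fridays at 28- or 35-day spacing (28, 35, 28, 28, 35, 28).
The pattern: 3rd Friday of the month.
3rd Friday of March 1996: 1996-03-15.
3rd Friday of April 1996: 1996-04-19.
May 1996 — 3rd Friday is 1996-05-17.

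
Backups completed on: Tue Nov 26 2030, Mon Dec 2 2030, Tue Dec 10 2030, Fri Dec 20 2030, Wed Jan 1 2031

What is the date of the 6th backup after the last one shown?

Gaps: 6, 8, 10, 12 days — each gap is 2 larger than the previous one.
Next gap: 14 days. Wed Jan 1 2031 + 14 days = Wed Jan 15 2031.
Next gap: 16 days. Wed Jan 15 2031 + 16 days = Fri Jan 31 2031.
Next gap: 18 days. Fri Jan 31 2031 + 18 days = Tue Feb 18 2031.
Next gap: 20 days. Tue Feb 18 2031 + 20 days = Mon Mar 10 2031.
Next gap: 22 days. Mon Mar 10 2031 + 22 days = Tue Apr 1 2031.
Next gap: 24 days. Tue Apr 1 2031 + 24 days = Fri Apr 25 2031.

Fri Apr 25 2031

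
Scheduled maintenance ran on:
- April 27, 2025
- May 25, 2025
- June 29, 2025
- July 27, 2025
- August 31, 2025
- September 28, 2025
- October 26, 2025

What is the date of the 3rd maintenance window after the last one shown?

January 25, 2026

These are Sundays with 28, 35, 28, 35, 28, 28-day gaps.
Each is the final Sunday of its month — June 29, 2025 is past the 28th, so '4th Sunday' doesn't fit.
Last Sunday of November 2025: November 30, 2025.
Last Sunday of December 2025: December 28, 2025.
January 2026 ends with Sunday January 25, 2026.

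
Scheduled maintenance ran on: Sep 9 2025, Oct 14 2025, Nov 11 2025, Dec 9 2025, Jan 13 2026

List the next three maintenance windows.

Feb 10 2026, Mar 10 2026, Apr 14 2026

All dates are Tuesdays, 35, 28, 28, 35 days apart.
Specifically, the 2nd Tuesday of each month.
2nd Tuesday of February 2026: Feb 10 2026.
March 2026 — 2nd Tuesday is Mar 10 2026.
2nd Tuesday of April 2026: Apr 14 2026.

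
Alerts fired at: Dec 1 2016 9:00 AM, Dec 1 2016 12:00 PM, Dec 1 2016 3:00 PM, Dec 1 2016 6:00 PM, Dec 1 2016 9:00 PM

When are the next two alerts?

Spacing: 3, 3, 3, 3 h — constant 3 h.
Dec 1 2016 9:00 PM + 3 h = Dec 2 2016 12:00 AM.
Dec 2 2016 12:00 AM + 3 h = Dec 2 2016 3:00 AM.

Dec 2 2016 12:00 AM, Dec 2 2016 3:00 AM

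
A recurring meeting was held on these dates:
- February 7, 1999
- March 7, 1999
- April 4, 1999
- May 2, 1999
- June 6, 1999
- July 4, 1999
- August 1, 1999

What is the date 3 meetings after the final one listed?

Gaps: 28, 28, 28, 35, 28, 28 days — a mix of 28 and 35. Every date is a Sunday.
Each is the 1st Sunday of its month.
September 1999 — 1st Sunday is September 5, 1999.
October 1999 — 1st Sunday is October 3, 1999.
1st Sunday of November 1999: November 7, 1999.

November 7, 1999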